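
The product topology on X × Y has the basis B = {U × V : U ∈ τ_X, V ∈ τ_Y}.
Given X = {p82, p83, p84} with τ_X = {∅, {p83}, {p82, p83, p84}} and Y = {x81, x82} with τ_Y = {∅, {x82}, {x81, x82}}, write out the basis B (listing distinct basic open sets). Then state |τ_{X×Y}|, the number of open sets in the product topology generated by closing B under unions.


Basis B = {∅ × ∅, {p83} × {x82}, {p83} × {x81, x82}, {p82, p83, p84} × {x82}, {p82, p83, p84} × {x81, x82}}; |τ_{X×Y}| = 6.

Enumerate products U × V with U ∈ τ_X, V ∈ τ_Y (deduplicated):
  ∅ × ∅ = {} (∅)
  {p83} × {x82} = {(p83,x82)}
  {p83} × {x81, x82} = {(p83,x81), (p83,x82)}
  {p82, p83, p84} × {x82} = {(p82,x82), (p83,x82), (p84,x82)}
  {p82, p83, p84} × {x81, x82} = {(p82,x81), (p82,x82), (p83,x81), (p83,x82), (p84,x81), (p84,x82)}
These 5 distinct sets form the basis B.
Close under arbitrary unions to get τ_{X×Y}; counting gives |τ_{X×Y}| = 6.


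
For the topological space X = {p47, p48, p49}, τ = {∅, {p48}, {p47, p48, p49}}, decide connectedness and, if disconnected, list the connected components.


(X, τ) is connected.

Find clopen sets (U ∈ τ with X ∖ U ∈ τ):
  U = ∅, X ∖ U = {p47, p48, p49} — both open, so U is clopen.
  U = {p47, p48, p49}, X ∖ U = ∅ — both open, so U is clopen.
Only trivial clopens (∅ and X) exist, so (X, τ) is connected.
Compute connected components by grouping points that agree on all clopens:
  component: {p47, p48, p49}


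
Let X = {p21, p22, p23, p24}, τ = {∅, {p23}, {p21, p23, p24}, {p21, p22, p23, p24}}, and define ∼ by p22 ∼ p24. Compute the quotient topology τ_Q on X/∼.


X/∼ = {[p21], [p22=p24], [p23]}; |τ_Q| = 3.

Equivalence classes: [p21], [p22=p24], [p23].
Quotient map π: X → X/∼ sends p21 ↦ [p21], p22 ↦ [p22=p24], p23 ↦ [p23], p24 ↦ [p22=p24].
For each subset V ⊆ X/∼, compute π^{-1}(V) ⊆ X and check whether π^{-1}(V) ∈ τ. V is open in τ_Q iff π^{-1}(V) ∈ τ.
  V = {}: π^{-1}(V) = ∅ ∈ τ ✓.
  V = {[p21]}: π^{-1}(V) = {p21} ∉ τ ✗.
  V = {[p22=p24]}: π^{-1}(V) = {p22, p24} ∉ τ ✗.
  V = {[p21], [p22=p24]}: π^{-1}(V) = {p21, p22, p24} ∉ τ ✗.
  V = {[p23]}: π^{-1}(V) = {p23} ∈ τ ✓.
  V = {[p21], [p23]}: π^{-1}(V) = {p21, p23} ∉ τ ✗.
  V = {[p22=p24], [p23]}: π^{-1}(V) = {p22, p23, p24} ∉ τ ✗.
  V = {[p21], [p22=p24], [p23]}: π^{-1}(V) = {p21, p22, p23, p24} ∈ τ ✓.
Open sets in the quotient: τ_Q = {{}, {[p23]}, {[p21], [p22=p24], [p23]}} (3 elements).


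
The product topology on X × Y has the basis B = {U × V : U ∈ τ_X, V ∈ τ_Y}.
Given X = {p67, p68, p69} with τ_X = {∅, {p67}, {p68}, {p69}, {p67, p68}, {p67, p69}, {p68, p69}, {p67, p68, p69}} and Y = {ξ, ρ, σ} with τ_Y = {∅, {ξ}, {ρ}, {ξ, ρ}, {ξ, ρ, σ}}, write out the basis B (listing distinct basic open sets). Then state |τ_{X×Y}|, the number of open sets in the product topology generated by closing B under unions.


Basis B = {∅ × ∅, {p67} × {ξ}, {p67} × {ρ}, {p68} × {ξ}, {p68} × {ρ}, {p69} × {ξ}, {p69} × {ρ}, {p67} × {ξ, ρ}, {p67, p68} × {ξ}, {p67, p69} × {ξ}, {p67, p68} × {ρ}, {p67, p69} × {ρ}, {p68} × {ξ, ρ}, {p68, p69} × {ξ}, {p68, p69} × {ρ}, {p69} × {ξ, ρ}, {p67} × {ξ, ρ, σ}, {p67, p68, p69} × {ξ}, {p67, p68, p69} × {ρ}, {p68} × {ξ, ρ, σ}, {p69} × {ξ, ρ, σ}, {p67, p68} × {ξ, ρ}, {p67, p69} × {ξ, ρ}, {p68, p69} × {ξ, ρ}, {p67, p68} × {ξ, ρ, σ}, {p67, p69} × {ξ, ρ, σ}, {p67, p68, p69} × {ξ, ρ}, {p68, p69} × {ξ, ρ, σ}, {p67, p68, p69} × {ξ, ρ, σ}}; |τ_{X×Y}| = 125.

Enumerate products U × V with U ∈ τ_X, V ∈ τ_Y (deduplicated):
  ∅ × ∅ = {} (∅)
  {p67} × {ξ} = {(p67,ξ)}
  {p67} × {ρ} = {(p67,ρ)}
  {p68} × {ξ} = {(p68,ξ)}
  {p68} × {ρ} = {(p68,ρ)}
  {p69} × {ξ} = {(p69,ξ)}
  {p69} × {ρ} = {(p69,ρ)}
  {p67} × {ξ, ρ} = {(p67,ξ), (p67,ρ)}
  {p67, p68} × {ξ} = {(p67,ξ), (p68,ξ)}
  {p67, p69} × {ξ} = {(p67,ξ), (p69,ξ)}
  {p67, p68} × {ρ} = {(p67,ρ), (p68,ρ)}
  {p67, p69} × {ρ} = {(p67,ρ), (p69,ρ)}
  {p68} × {ξ, ρ} = {(p68,ξ), (p68,ρ)}
  {p68, p69} × {ξ} = {(p68,ξ), (p69,ξ)}
  {p68, p69} × {ρ} = {(p68,ρ), (p69,ρ)}
  {p69} × {ξ, ρ} = {(p69,ξ), (p69,ρ)}
  {p67} × {ξ, ρ, σ} = {(p67,ξ), (p67,ρ), (p67,σ)}
  {p67, p68, p69} × {ξ} = {(p67,ξ), (p68,ξ), (p69,ξ)}
  {p67, p68, p69} × {ρ} = {(p67,ρ), (p68,ρ), (p69,ρ)}
  {p68} × {ξ, ρ, σ} = {(p68,ξ), (p68,ρ), (p68,σ)}
  {p69} × {ξ, ρ, σ} = {(p69,ξ), (p69,ρ), (p69,σ)}
  {p67, p68} × {ξ, ρ} = {(p67,ξ), (p67,ρ), (p68,ξ), (p68,ρ)}
  {p67, p69} × {ξ, ρ} = {(p67,ξ), (p67,ρ), (p69,ξ), (p69,ρ)}
  {p68, p69} × {ξ, ρ} = {(p68,ξ), (p68,ρ), (p69,ξ), (p69,ρ)}
  {p67, p68} × {ξ, ρ, σ} = {(p67,ξ), (p67,ρ), (p67,σ), (p68,ξ), (p68,ρ), (p68,σ)}
  {p67, p69} × {ξ, ρ, σ} = {(p67,ξ), (p67,ρ), (p67,σ), (p69,ξ), (p69,ρ), (p69,σ)}
  {p67, p68, p69} × {ξ, ρ} = {(p67,ξ), (p67,ρ), (p68,ξ), (p68,ρ), (p69,ξ), (p69,ρ)}
  {p68, p69} × {ξ, ρ, σ} = {(p68,ξ), (p68,ρ), (p68,σ), (p69,ξ), (p69,ρ), (p69,σ)}
  {p67, p68, p69} × {ξ, ρ, σ} = {(p67,ξ), (p67,ρ), (p67,σ), (p68,ξ), (p68,ρ), (p68,σ), (p69,ξ), (p69,ρ), (p69,σ)}
These 29 distinct sets form the basis B.
Close under arbitrary unions to get τ_{X×Y}; counting gives |τ_{X×Y}| = 125.


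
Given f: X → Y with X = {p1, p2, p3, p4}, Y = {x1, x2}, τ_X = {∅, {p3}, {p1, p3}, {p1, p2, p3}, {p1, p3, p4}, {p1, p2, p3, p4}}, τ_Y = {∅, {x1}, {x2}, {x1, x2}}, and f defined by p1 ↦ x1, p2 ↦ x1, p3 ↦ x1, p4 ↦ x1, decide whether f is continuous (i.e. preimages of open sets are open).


f IS continuous.

Compute f^{-1}(U) for each U ∈ τ_Y:
  U = ∅: f^{-1}(U) = ∅ ∈ τ_X ✓.
  U = {x1}: f^{-1}(U) = {p1, p2, p3, p4} ∈ τ_X ✓.
  U = {x2}: f^{-1}(U) = ∅ ∈ τ_X ✓.
  U = {x1, x2}: f^{-1}(U) = {p1, p2, p3, p4} ∈ τ_X ✓.
Every preimage lies in τ_X, so f IS continuous.


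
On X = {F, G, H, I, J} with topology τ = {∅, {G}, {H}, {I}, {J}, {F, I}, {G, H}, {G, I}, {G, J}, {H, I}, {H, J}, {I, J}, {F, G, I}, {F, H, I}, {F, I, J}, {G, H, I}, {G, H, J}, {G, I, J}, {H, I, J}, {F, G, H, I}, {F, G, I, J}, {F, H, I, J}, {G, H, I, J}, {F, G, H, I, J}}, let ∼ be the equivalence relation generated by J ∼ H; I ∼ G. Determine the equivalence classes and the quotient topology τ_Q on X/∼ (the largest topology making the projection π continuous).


X/∼ = {[F], [G=I], [H=J]}; |τ_Q| = 6.

Equivalence classes: [F], [G=I], [H=J].
Quotient map π: X → X/∼ sends F ↦ [F], G ↦ [G=I], H ↦ [H=J], I ↦ [G=I], J ↦ [H=J].
For each subset V ⊆ X/∼, compute π^{-1}(V) ⊆ X and check whether π^{-1}(V) ∈ τ. V is open in τ_Q iff π^{-1}(V) ∈ τ.
  V = {}: π^{-1}(V) = ∅ ∈ τ ✓.
  V = {[F]}: π^{-1}(V) = {F} ∉ τ ✗.
  V = {[G=I]}: π^{-1}(V) = {G, I} ∈ τ ✓.
  V = {[F], [G=I]}: π^{-1}(V) = {F, G, I} ∈ τ ✓.
  V = {[H=J]}: π^{-1}(V) = {H, J} ∈ τ ✓.
  V = {[F], [H=J]}: π^{-1}(V) = {F, H, J} ∉ τ ✗.
  V = {[G=I], [H=J]}: π^{-1}(V) = {G, H, I, J} ∈ τ ✓.
  V = {[F], [G=I], [H=J]}: π^{-1}(V) = {F, G, H, I, J} ∈ τ ✓.
Open sets in the quotient: τ_Q = {{}, {[G=I]}, {[F], [G=I]}, {[H=J]}, {[G=I], [H=J]}, {[F], [G=I], [H=J]}} (6 elements).


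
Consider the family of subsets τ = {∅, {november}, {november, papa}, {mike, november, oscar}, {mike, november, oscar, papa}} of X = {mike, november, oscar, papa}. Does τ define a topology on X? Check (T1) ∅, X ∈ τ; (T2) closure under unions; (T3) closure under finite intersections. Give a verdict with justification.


τ IS a topology on X.

Axiom (T1): ∅ ∈ τ? Yes; X ∈ τ? Yes.
Axiom (T2/T3): check pairwise unions and intersections of members of τ.
All pairwise intersections and unions checked — each lies in τ. Therefore τ satisfies (T1), (T2), (T3): it IS a topology on X.


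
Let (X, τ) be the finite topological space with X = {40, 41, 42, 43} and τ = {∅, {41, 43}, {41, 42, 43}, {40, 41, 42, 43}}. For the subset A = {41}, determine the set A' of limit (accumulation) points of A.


A' = {40, 42, 43}

For each x ∈ X, list the open sets U ∈ τ with x ∈ U, then check whether U ∩ (A ∖ {x}) ≠ ∅ for every such U.
  x = 40: opens ∋ x are {40, 41, 42, 43}; each meets A ∖ {40}, so x IS a limit point.
  x = 41: open {41, 43} ∋ x has {41, 43} ∩ (A ∖ {41}) = ∅, so x is NOT a limit point.
  x = 42: opens ∋ x are {41, 42, 43}, {40, 41, 42, 43}; each meets A ∖ {42}, so x IS a limit point.
  x = 43: opens ∋ x are {41, 43}, {41, 42, 43}, {40, 41, 42, 43}; each meets A ∖ {43}, so x IS a limit point.
Collecting: A' = {40, 42, 43}.


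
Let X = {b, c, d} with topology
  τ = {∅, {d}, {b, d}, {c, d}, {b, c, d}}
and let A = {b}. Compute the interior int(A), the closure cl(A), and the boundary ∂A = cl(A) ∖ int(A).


int(A) = ∅, cl(A) = {b}, ∂A = {b}.

Closed sets in (X, τ) are complements of opens:
  closed(X, τ) = {∅, {b}, {c}, {b, c}, {b, c, d}}.
int(A) = ⋃ {U ∈ τ : U ⊆ A}. Opens contained in A: ∅.
Taking the union of these: int(A) = ∅.
cl(A) = ⋂ {C closed : A ⊆ C}. Closed sets containing A: {b}, {b, c}, {b, c, d}.
Intersecting these: cl(A) = {b}.
∂A = cl(A) ∖ int(A) = {b} ∖ ∅ = {b}.


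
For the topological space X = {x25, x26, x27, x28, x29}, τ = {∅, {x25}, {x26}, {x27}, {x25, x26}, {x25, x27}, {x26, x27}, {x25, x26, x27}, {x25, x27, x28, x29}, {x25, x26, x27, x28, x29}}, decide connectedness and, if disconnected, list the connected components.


(X, τ) is disconnected; components = [{x26}, {x25, x27, x28, x29}].

Find clopen sets (U ∈ τ with X ∖ U ∈ τ):
  U = ∅, X ∖ U = {x25, x26, x27, x28, x29} — both open, so U is clopen.
  U = {x26}, X ∖ U = {x25, x27, x28, x29} — both open, so U is clopen.
  U = {x25, x27, x28, x29}, X ∖ U = {x26} — both open, so U is clopen.
  U = {x25, x26, x27, x28, x29}, X ∖ U = ∅ — both open, so U is clopen.
Nontrivial clopen(s) exist: e.g. {x26}. So (X, τ) is disconnected.
Compute connected components by grouping points that agree on all clopens:
  component: {x26}
  component: {x25, x27, x28, x29}


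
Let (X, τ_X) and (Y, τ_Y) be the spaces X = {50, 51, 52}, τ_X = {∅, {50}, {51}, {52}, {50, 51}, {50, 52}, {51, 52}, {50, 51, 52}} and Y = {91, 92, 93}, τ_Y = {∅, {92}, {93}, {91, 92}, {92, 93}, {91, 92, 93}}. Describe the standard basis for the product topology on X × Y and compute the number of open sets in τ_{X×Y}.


Basis B = {∅ × ∅, {50} × {92}, {50} × {93}, {51} × {92}, {51} × {93}, {52} × {92}, {52} × {93}, {50} × {91, 92}, {50} × {92, 93}, {50, 51} × {92}, {50, 52} × {92}, {50, 51} × {93}, {50, 52} × {93}, {51} × {91, 92}, {51} × {92, 93}, {51, 52} × {92}, {51, 52} × {93}, {52} × {91, 92}, {52} × {92, 93}, {50} × {91, 92, 93}, {50, 51, 52} × {92}, {50, 51, 52} × {93}, {51} × {91, 92, 93}, {52} × {91, 92, 93}, {50, 51} × {91, 92}, {50, 52} × {91, 92}, {50, 51} × {92, 93}, {50, 52} × {92, 93}, {51, 52} × {91, 92}, {51, 52} × {92, 93}, {50, 51} × {91, 92, 93}, {50, 52} × {91, 92, 93}, {50, 51, 52} × {91, 92}, {50, 51, 52} × {92, 93}, {51, 52} × {91, 92, 93}, {50, 51, 52} × {91, 92, 93}}; |τ_{X×Y}| = 216.

Enumerate products U × V with U ∈ τ_X, V ∈ τ_Y (deduplicated):
  ∅ × ∅ = {} (∅)
  {50} × {92} = {(50,92)}
  {50} × {93} = {(50,93)}
  {51} × {92} = {(51,92)}
  {51} × {93} = {(51,93)}
  {52} × {92} = {(52,92)}
  {52} × {93} = {(52,93)}
  {50} × {91, 92} = {(50,91), (50,92)}
  {50} × {92, 93} = {(50,92), (50,93)}
  {50, 51} × {92} = {(50,92), (51,92)}
  {50, 52} × {92} = {(50,92), (52,92)}
  {50, 51} × {93} = {(50,93), (51,93)}
  {50, 52} × {93} = {(50,93), (52,93)}
  {51} × {91, 92} = {(51,91), (51,92)}
  {51} × {92, 93} = {(51,92), (51,93)}
  {51, 52} × {92} = {(51,92), (52,92)}
  {51, 52} × {93} = {(51,93), (52,93)}
  {52} × {91, 92} = {(52,91), (52,92)}
  {52} × {92, 93} = {(52,92), (52,93)}
  {50} × {91, 92, 93} = {(50,91), (50,92), (50,93)}
  {50, 51, 52} × {92} = {(50,92), (51,92), (52,92)}
  {50, 51, 52} × {93} = {(50,93), (51,93), (52,93)}
  {51} × {91, 92, 93} = {(51,91), (51,92), (51,93)}
  {52} × {91, 92, 93} = {(52,91), (52,92), (52,93)}
  {50, 51} × {91, 92} = {(50,91), (50,92), (51,91), (51,92)}
  {50, 52} × {91, 92} = {(50,91), (50,92), (52,91), (52,92)}
  {50, 51} × {92, 93} = {(50,92), (50,93), (51,92), (51,93)}
  {50, 52} × {92, 93} = {(50,92), (50,93), (52,92), (52,93)}
  {51, 52} × {91, 92} = {(51,91), (51,92), (52,91), (52,92)}
  {51, 52} × {92, 93} = {(51,92), (51,93), (52,92), (52,93)}
  {50, 51} × {91, 92, 93} = {(50,91), (50,92), (50,93), (51,91), (51,92), (51,93)}
  {50, 52} × {91, 92, 93} = {(50,91), (50,92), (50,93), (52,91), (52,92), (52,93)}
  {50, 51, 52} × {91, 92} = {(50,91), (50,92), (51,91), (51,92), (52,91), (52,92)}
  {50, 51, 52} × {92, 93} = {(50,92), (50,93), (51,92), (51,93), (52,92), (52,93)}
  {51, 52} × {91, 92, 93} = {(51,91), (51,92), (51,93), (52,91), (52,92), (52,93)}
  {50, 51, 52} × {91, 92, 93} = {(50,91), (50,92), (50,93), (51,91), (51,92), (51,93), (52,91), (52,92), (52,93)}
These 36 distinct sets form the basis B.
Close under arbitrary unions to get τ_{X×Y}; counting gives |τ_{X×Y}| = 216.


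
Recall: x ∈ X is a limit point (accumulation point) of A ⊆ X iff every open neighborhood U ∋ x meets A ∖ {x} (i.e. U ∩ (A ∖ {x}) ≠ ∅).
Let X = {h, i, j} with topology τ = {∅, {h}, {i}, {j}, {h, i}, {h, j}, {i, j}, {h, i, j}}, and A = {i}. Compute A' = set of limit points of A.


A' = ∅

For each x ∈ X, list the open sets U ∈ τ with x ∈ U, then check whether U ∩ (A ∖ {x}) ≠ ∅ for every such U.
  x = h: open {h} ∋ x has {h} ∩ (A ∖ {h}) = ∅, so x is NOT a limit point.
  x = i: open {i} ∋ x has {i} ∩ (A ∖ {i}) = ∅, so x is NOT a limit point.
  x = j: open {j} ∋ x has {j} ∩ (A ∖ {j}) = ∅, so x is NOT a limit point.
Collecting: A' = ∅.


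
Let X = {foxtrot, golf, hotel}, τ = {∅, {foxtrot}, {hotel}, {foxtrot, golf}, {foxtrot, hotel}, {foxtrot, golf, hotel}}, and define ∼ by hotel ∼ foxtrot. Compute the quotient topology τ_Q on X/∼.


X/∼ = {[foxtrot=hotel], [golf]}; |τ_Q| = 3.

Equivalence classes: [foxtrot=hotel], [golf].
Quotient map π: X → X/∼ sends foxtrot ↦ [foxtrot=hotel], golf ↦ [golf], hotel ↦ [foxtrot=hotel].
For each subset V ⊆ X/∼, compute π^{-1}(V) ⊆ X and check whether π^{-1}(V) ∈ τ. V is open in τ_Q iff π^{-1}(V) ∈ τ.
  V = {}: π^{-1}(V) = ∅ ∈ τ ✓.
  V = {[foxtrot=hotel]}: π^{-1}(V) = {foxtrot, hotel} ∈ τ ✓.
  V = {[golf]}: π^{-1}(V) = {golf} ∉ τ ✗.
  V = {[foxtrot=hotel], [golf]}: π^{-1}(V) = {foxtrot, golf, hotel} ∈ τ ✓.
Open sets in the quotient: τ_Q = {{}, {[foxtrot=hotel]}, {[foxtrot=hotel], [golf]}} (3 elements).


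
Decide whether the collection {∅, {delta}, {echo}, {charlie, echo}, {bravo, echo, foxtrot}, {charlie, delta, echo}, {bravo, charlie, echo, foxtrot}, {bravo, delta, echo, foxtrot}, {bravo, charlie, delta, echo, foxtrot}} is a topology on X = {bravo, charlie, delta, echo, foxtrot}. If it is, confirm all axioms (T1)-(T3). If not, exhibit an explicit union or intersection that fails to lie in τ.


τ is NOT a topology on X.

Axiom (T1): ∅ ∈ τ? Yes; X ∈ τ? Yes.
Axiom (T2/T3): check pairwise unions and intersections of members of τ.
Counterexample for (T2): {delta} ∪ {echo} = {delta, echo} ∉ τ. Therefore τ is NOT a topology.


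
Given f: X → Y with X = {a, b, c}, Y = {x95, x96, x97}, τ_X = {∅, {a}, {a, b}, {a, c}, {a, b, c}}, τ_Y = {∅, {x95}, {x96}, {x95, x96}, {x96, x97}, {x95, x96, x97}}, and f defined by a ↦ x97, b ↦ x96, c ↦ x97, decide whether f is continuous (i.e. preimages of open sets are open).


f is NOT continuous.

Compute f^{-1}(U) for each U ∈ τ_Y:
  U = ∅: f^{-1}(U) = ∅ ∈ τ_X ✓.
  U = {x95}: f^{-1}(U) = ∅ ∈ τ_X ✓.
  U = {x96}: f^{-1}(U) = {b} ∉ τ_X ✗.
  U = {x95, x96}: f^{-1}(U) = {b} ∉ τ_X ✗.
  U = {x96, x97}: f^{-1}(U) = {a, b, c} ∈ τ_X ✓.
  U = {x95, x96, x97}: f^{-1}(U) = {a, b, c} ∈ τ_X ✓.
Found U = {x96} with f^{-1}(U) = {b} not in τ_X. Therefore f is NOT continuous.


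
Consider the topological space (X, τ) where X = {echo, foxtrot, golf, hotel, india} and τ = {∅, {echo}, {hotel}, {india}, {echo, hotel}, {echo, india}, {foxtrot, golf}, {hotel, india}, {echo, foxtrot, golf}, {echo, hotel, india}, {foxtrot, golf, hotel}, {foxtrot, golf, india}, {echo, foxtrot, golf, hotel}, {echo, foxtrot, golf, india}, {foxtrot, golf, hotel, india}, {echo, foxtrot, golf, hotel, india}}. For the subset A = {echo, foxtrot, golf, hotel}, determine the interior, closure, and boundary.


int(A) = {echo, foxtrot, golf, hotel}, cl(A) = {echo, foxtrot, golf, hotel}, ∂A = ∅.

Closed sets in (X, τ) are complements of opens:
  closed(X, τ) = {∅, {echo}, {hotel}, {india}, {echo, hotel}, {echo, india}, {foxtrot, golf}, {hotel, india}, {echo, foxtrot, golf}, {echo, hotel, india}, {foxtrot, golf, hotel}, {foxtrot, golf, india}, {echo, foxtrot, golf, hotel}, {echo, foxtrot, golf, india}, {foxtrot, golf, hotel, india}, {echo, foxtrot, golf, hotel, india}}.
int(A) = ⋃ {U ∈ τ : U ⊆ A}. Opens contained in A: ∅, {echo}, {hotel}, {echo, hotel}, {foxtrot, golf}, {echo, foxtrot, golf}, {foxtrot, golf, hotel}, {echo, foxtrot, golf, hotel}.
Taking the union of these: int(A) = {echo, foxtrot, golf, hotel}.
cl(A) = ⋂ {C closed : A ⊆ C}. Closed sets containing A: {echo, foxtrot, golf, hotel}, {echo, foxtrot, golf, hotel, india}.
Intersecting these: cl(A) = {echo, foxtrot, golf, hotel}.
∂A = cl(A) ∖ int(A) = {echo, foxtrot, golf, hotel} ∖ {echo, foxtrot, golf, hotel} = ∅.


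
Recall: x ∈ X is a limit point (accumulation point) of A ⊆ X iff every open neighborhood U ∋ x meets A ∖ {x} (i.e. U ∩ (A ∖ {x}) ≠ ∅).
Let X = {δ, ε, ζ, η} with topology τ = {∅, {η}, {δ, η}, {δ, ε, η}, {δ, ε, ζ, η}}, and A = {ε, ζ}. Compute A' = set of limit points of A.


A' = {ζ}

For each x ∈ X, list the open sets U ∈ τ with x ∈ U, then check whether U ∩ (A ∖ {x}) ≠ ∅ for every such U.
  x = δ: open {δ, η} ∋ x has {δ, η} ∩ (A ∖ {δ}) = ∅, so x is NOT a limit point.
  x = ε: open {δ, ε, η} ∋ x has {δ, ε, η} ∩ (A ∖ {ε}) = ∅, so x is NOT a limit point.
  x = ζ: opens ∋ x are {δ, ε, ζ, η}; each meets A ∖ {ζ}, so x IS a limit point.
  x = η: open {η} ∋ x has {η} ∩ (A ∖ {η}) = ∅, so x is NOT a limit point.
Collecting: A' = {ζ}.


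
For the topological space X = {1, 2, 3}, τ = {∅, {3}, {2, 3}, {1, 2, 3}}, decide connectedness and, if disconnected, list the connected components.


(X, τ) is connected.

Find clopen sets (U ∈ τ with X ∖ U ∈ τ):
  U = ∅, X ∖ U = {1, 2, 3} — both open, so U is clopen.
  U = {1, 2, 3}, X ∖ U = ∅ — both open, so U is clopen.
Only trivial clopens (∅ and X) exist, so (X, τ) is connected.
Compute connected components by grouping points that agree on all clopens:
  component: {1, 2, 3}


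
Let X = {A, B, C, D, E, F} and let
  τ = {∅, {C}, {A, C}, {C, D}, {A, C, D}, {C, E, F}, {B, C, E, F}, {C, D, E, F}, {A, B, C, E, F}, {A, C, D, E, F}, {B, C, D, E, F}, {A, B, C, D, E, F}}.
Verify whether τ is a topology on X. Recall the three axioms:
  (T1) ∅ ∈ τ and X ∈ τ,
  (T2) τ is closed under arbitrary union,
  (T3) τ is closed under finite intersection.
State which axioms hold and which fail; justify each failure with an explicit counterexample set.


τ is NOT a topology on X.

Axiom (T1): ∅ ∈ τ? Yes; X ∈ τ? Yes.
Axiom (T2/T3): check pairwise unions and intersections of members of τ.
Counterexample for (T2): {A, C} ∪ {C, E, F} = {A, C, E, F} ∉ τ. Therefore τ is NOT a topology.


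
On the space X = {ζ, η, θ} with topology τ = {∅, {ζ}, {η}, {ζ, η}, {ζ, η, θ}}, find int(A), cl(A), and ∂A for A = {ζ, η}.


int(A) = {ζ, η}, cl(A) = {ζ, η, θ}, ∂A = {θ}.

Closed sets in (X, τ) are complements of opens:
  closed(X, τ) = {∅, {θ}, {ζ, θ}, {η, θ}, {ζ, η, θ}}.
int(A) = ⋃ {U ∈ τ : U ⊆ A}. Opens contained in A: ∅, {ζ}, {η}, {ζ, η}.
Taking the union of these: int(A) = {ζ, η}.
cl(A) = ⋂ {C closed : A ⊆ C}. Closed sets containing A: {ζ, η, θ}.
Intersecting these: cl(A) = {ζ, η, θ}.
∂A = cl(A) ∖ int(A) = {ζ, η, θ} ∖ {ζ, η} = {θ}.


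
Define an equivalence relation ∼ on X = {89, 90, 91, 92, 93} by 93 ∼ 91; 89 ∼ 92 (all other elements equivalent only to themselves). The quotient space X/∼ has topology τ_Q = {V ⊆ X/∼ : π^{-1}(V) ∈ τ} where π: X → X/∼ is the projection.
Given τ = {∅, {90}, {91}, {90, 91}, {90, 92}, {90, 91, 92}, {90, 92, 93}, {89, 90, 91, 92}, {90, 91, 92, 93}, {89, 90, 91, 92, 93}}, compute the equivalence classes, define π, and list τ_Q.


X/∼ = {[89=92], [90], [91=93]}; |τ_Q| = 3.

Equivalence classes: [89=92], [90], [91=93].
Quotient map π: X → X/∼ sends 89 ↦ [89=92], 90 ↦ [90], 91 ↦ [91=93], 92 ↦ [89=92], 93 ↦ [91=93].
For each subset V ⊆ X/∼, compute π^{-1}(V) ⊆ X and check whether π^{-1}(V) ∈ τ. V is open in τ_Q iff π^{-1}(V) ∈ τ.
  V = {}: π^{-1}(V) = ∅ ∈ τ ✓.
  V = {[89=92]}: π^{-1}(V) = {89, 92} ∉ τ ✗.
  V = {[90]}: π^{-1}(V) = {90} ∈ τ ✓.
  V = {[89=92], [90]}: π^{-1}(V) = {89, 90, 92} ∉ τ ✗.
  V = {[91=93]}: π^{-1}(V) = {91, 93} ∉ τ ✗.
  V = {[89=92], [91=93]}: π^{-1}(V) = {89, 91, 92, 93} ∉ τ ✗.
  V = {[90], [91=93]}: π^{-1}(V) = {90, 91, 93} ∉ τ ✗.
  V = {[89=92], [90], [91=93]}: π^{-1}(V) = {89, 90, 91, 92, 93} ∈ τ ✓.
Open sets in the quotient: τ_Q = {{}, {[90]}, {[89=92], [90], [91=93]}} (3 elements).


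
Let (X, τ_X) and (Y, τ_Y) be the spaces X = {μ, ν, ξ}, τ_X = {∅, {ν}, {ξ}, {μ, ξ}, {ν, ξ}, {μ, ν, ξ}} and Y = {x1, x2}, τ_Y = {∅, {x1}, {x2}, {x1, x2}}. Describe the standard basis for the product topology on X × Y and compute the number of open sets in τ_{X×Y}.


Basis B = {∅ × ∅, {ν} × {x1}, {ν} × {x2}, {ξ} × {x1}, {ξ} × {x2}, {μ, ξ} × {x1}, {μ, ξ} × {x2}, {ν} × {x1, x2}, {ν, ξ} × {x1}, {ν, ξ} × {x2}, {ξ} × {x1, x2}, {μ, ν, ξ} × {x1}, {μ, ν, ξ} × {x2}, {μ, ξ} × {x1, x2}, {ν, ξ} × {x1, x2}, {μ, ν, ξ} × {x1, x2}}; |τ_{X×Y}| = 36.

Enumerate products U × V with U ∈ τ_X, V ∈ τ_Y (deduplicated):
  ∅ × ∅ = {} (∅)
  {ν} × {x1} = {(ν,x1)}
  {ν} × {x2} = {(ν,x2)}
  {ξ} × {x1} = {(ξ,x1)}
  {ξ} × {x2} = {(ξ,x2)}
  {μ, ξ} × {x1} = {(μ,x1), (ξ,x1)}
  {μ, ξ} × {x2} = {(μ,x2), (ξ,x2)}
  {ν} × {x1, x2} = {(ν,x1), (ν,x2)}
  {ν, ξ} × {x1} = {(ν,x1), (ξ,x1)}
  {ν, ξ} × {x2} = {(ν,x2), (ξ,x2)}
  {ξ} × {x1, x2} = {(ξ,x1), (ξ,x2)}
  {μ, ν, ξ} × {x1} = {(μ,x1), (ν,x1), (ξ,x1)}
  {μ, ν, ξ} × {x2} = {(μ,x2), (ν,x2), (ξ,x2)}
  {μ, ξ} × {x1, x2} = {(μ,x1), (μ,x2), (ξ,x1), (ξ,x2)}
  {ν, ξ} × {x1, x2} = {(ν,x1), (ν,x2), (ξ,x1), (ξ,x2)}
  {μ, ν, ξ} × {x1, x2} = {(μ,x1), (μ,x2), (ν,x1), (ν,x2), (ξ,x1), (ξ,x2)}
These 16 distinct sets form the basis B.
Close under arbitrary unions to get τ_{X×Y}; counting gives |τ_{X×Y}| = 36.


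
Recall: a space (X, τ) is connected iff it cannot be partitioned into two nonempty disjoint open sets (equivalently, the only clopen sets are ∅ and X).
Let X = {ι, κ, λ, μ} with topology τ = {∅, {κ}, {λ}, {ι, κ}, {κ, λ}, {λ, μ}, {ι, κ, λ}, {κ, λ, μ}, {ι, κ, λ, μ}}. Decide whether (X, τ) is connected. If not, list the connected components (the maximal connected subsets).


(X, τ) is disconnected; components = [{ι, κ}, {λ, μ}].

Find clopen sets (U ∈ τ with X ∖ U ∈ τ):
  U = ∅, X ∖ U = {ι, κ, λ, μ} — both open, so U is clopen.
  U = {ι, κ}, X ∖ U = {λ, μ} — both open, so U is clopen.
  U = {λ, μ}, X ∖ U = {ι, κ} — both open, so U is clopen.
  U = {ι, κ, λ, μ}, X ∖ U = ∅ — both open, so U is clopen.
Nontrivial clopen(s) exist: e.g. {ι, κ}. So (X, τ) is disconnected.
Compute connected components by grouping points that agree on all clopens:
  component: {ι, κ}
  component: {λ, μ}


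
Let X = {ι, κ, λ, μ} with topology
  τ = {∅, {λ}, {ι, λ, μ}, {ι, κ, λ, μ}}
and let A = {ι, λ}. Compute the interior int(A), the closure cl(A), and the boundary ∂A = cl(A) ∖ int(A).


int(A) = {λ}, cl(A) = {ι, κ, λ, μ}, ∂A = {ι, κ, μ}.

Closed sets in (X, τ) are complements of opens:
  closed(X, τ) = {∅, {κ}, {ι, κ, μ}, {ι, κ, λ, μ}}.
int(A) = ⋃ {U ∈ τ : U ⊆ A}. Opens contained in A: ∅, {λ}.
Taking the union of these: int(A) = {λ}.
cl(A) = ⋂ {C closed : A ⊆ C}. Closed sets containing A: {ι, κ, λ, μ}.
Intersecting these: cl(A) = {ι, κ, λ, μ}.
∂A = cl(A) ∖ int(A) = {ι, κ, λ, μ} ∖ {λ} = {ι, κ, μ}.


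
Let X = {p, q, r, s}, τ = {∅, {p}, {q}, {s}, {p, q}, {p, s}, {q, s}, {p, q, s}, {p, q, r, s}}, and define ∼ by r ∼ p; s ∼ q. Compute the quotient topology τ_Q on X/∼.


X/∼ = {[p=r], [q=s]}; |τ_Q| = 3.

Equivalence classes: [p=r], [q=s].
Quotient map π: X → X/∼ sends p ↦ [p=r], q ↦ [q=s], r ↦ [p=r], s ↦ [q=s].
For each subset V ⊆ X/∼, compute π^{-1}(V) ⊆ X and check whether π^{-1}(V) ∈ τ. V is open in τ_Q iff π^{-1}(V) ∈ τ.
  V = {}: π^{-1}(V) = ∅ ∈ τ ✓.
  V = {[p=r]}: π^{-1}(V) = {p, r} ∉ τ ✗.
  V = {[q=s]}: π^{-1}(V) = {q, s} ∈ τ ✓.
  V = {[p=r], [q=s]}: π^{-1}(V) = {p, q, r, s} ∈ τ ✓.
Open sets in the quotient: τ_Q = {{}, {[q=s]}, {[p=r], [q=s]}} (3 elements).


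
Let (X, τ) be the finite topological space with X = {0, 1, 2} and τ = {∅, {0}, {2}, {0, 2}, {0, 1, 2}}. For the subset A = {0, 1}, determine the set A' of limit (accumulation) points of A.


A' = {1}

For each x ∈ X, list the open sets U ∈ τ with x ∈ U, then check whether U ∩ (A ∖ {x}) ≠ ∅ for every such U.
  x = 0: open {0} ∋ x has {0} ∩ (A ∖ {0}) = ∅, so x is NOT a limit point.
  x = 1: opens ∋ x are {0, 1, 2}; each meets A ∖ {1}, so x IS a limit point.
  x = 2: open {2} ∋ x has {2} ∩ (A ∖ {2}) = ∅, so x is NOT a limit point.
Collecting: A' = {1}.


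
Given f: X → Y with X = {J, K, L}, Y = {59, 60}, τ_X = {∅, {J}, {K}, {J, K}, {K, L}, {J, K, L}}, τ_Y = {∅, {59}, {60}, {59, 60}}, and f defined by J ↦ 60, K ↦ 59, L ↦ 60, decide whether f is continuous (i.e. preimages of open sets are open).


f is NOT continuous.

Compute f^{-1}(U) for each U ∈ τ_Y:
  U = ∅: f^{-1}(U) = ∅ ∈ τ_X ✓.
  U = {59}: f^{-1}(U) = {K} ∈ τ_X ✓.
  U = {60}: f^{-1}(U) = {J, L} ∉ τ_X ✗.
  U = {59, 60}: f^{-1}(U) = {J, K, L} ∈ τ_X ✓.
Found U = {60} with f^{-1}(U) = {J, L} not in τ_X. Therefore f is NOT continuous.


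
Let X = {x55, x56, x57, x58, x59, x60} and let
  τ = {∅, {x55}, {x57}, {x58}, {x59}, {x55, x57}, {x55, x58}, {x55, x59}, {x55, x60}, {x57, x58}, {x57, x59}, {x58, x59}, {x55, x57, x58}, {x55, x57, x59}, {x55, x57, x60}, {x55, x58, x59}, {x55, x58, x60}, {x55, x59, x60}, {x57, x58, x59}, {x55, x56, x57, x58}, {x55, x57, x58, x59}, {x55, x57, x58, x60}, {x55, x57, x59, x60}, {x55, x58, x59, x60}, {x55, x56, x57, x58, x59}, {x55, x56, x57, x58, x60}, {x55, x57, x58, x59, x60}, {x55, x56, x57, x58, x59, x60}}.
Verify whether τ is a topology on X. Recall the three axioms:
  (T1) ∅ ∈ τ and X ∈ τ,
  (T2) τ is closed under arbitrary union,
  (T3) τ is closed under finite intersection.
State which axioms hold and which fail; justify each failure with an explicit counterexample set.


τ IS a topology on X.

Axiom (T1): ∅ ∈ τ? Yes; X ∈ τ? Yes.
Axiom (T2/T3): check pairwise unions and intersections of members of τ.
All pairwise intersections and unions checked — each lies in τ. Therefore τ satisfies (T1), (T2), (T3): it IS a topology on X.


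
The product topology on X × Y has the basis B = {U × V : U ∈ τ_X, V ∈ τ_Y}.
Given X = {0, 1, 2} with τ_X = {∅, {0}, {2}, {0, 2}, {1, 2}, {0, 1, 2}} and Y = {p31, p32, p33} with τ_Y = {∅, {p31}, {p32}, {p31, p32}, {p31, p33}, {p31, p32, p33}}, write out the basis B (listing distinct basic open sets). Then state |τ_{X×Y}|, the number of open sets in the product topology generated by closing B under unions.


Basis B = {∅ × ∅, {0} × {p31}, {0} × {p32}, {2} × {p31}, {2} × {p32}, {0} × {p31, p32}, {0} × {p31, p33}, {0, 2} × {p31}, {0, 2} × {p32}, {1, 2} × {p31}, {1, 2} × {p32}, {2} × {p31, p32}, {2} × {p31, p33}, {0} × {p31, p32, p33}, {0, 1, 2} × {p31}, {0, 1, 2} × {p32}, {2} × {p31, p32, p33}, {0, 2} × {p31, p32}, {0, 2} × {p31, p33}, {1, 2} × {p31, p32}, {1, 2} × {p31, p33}, {0, 2} × {p31, p32, p33}, {0, 1, 2} × {p31, p32}, {0, 1, 2} × {p31, p33}, {1, 2} × {p31, p32, p33}, {0, 1, 2} × {p31, p32, p33}}; |τ_{X×Y}| = 108.

Enumerate products U × V with U ∈ τ_X, V ∈ τ_Y (deduplicated):
  ∅ × ∅ = {} (∅)
  {0} × {p31} = {(0,p31)}
  {0} × {p32} = {(0,p32)}
  {2} × {p31} = {(2,p31)}
  {2} × {p32} = {(2,p32)}
  {0} × {p31, p32} = {(0,p31), (0,p32)}
  {0} × {p31, p33} = {(0,p31), (0,p33)}
  {0, 2} × {p31} = {(0,p31), (2,p31)}
  {0, 2} × {p32} = {(0,p32), (2,p32)}
  {1, 2} × {p31} = {(1,p31), (2,p31)}
  {1, 2} × {p32} = {(1,p32), (2,p32)}
  {2} × {p31, p32} = {(2,p31), (2,p32)}
  {2} × {p31, p33} = {(2,p31), (2,p33)}
  {0} × {p31, p32, p33} = {(0,p31), (0,p32), (0,p33)}
  {0, 1, 2} × {p31} = {(0,p31), (1,p31), (2,p31)}
  {0, 1, 2} × {p32} = {(0,p32), (1,p32), (2,p32)}
  {2} × {p31, p32, p33} = {(2,p31), (2,p32), (2,p33)}
  {0, 2} × {p31, p32} = {(0,p31), (0,p32), (2,p31), (2,p32)}
  {0, 2} × {p31, p33} = {(0,p31), (0,p33), (2,p31), (2,p33)}
  {1, 2} × {p31, p32} = {(1,p31), (1,p32), (2,p31), (2,p32)}
  {1, 2} × {p31, p33} = {(1,p31), (1,p33), (2,p31), (2,p33)}
  {0, 2} × {p31, p32, p33} = {(0,p31), (0,p32), (0,p33), (2,p31), (2,p32), (2,p33)}
  {0, 1, 2} × {p31, p32} = {(0,p31), (0,p32), (1,p31), (1,p32), (2,p31), (2,p32)}
  {0, 1, 2} × {p31, p33} = {(0,p31), (0,p33), (1,p31), (1,p33), (2,p31), (2,p33)}
  {1, 2} × {p31, p32, p33} = {(1,p31), (1,p32), (1,p33), (2,p31), (2,p32), (2,p33)}
  {0, 1, 2} × {p31, p32, p33} = {(0,p31), (0,p32), (0,p33), (1,p31), (1,p32), (1,p33), (2,p31), (2,p32), (2,p33)}
These 26 distinct sets form the basis B.
Close under arbitrary unions to get τ_{X×Y}; counting gives |τ_{X×Y}| = 108.


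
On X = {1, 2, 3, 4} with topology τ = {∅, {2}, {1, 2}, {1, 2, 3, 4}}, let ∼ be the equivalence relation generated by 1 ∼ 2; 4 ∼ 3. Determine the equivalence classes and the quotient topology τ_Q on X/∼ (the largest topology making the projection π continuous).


X/∼ = {[1=2], [3=4]}; |τ_Q| = 3.

Equivalence classes: [1=2], [3=4].
Quotient map π: X → X/∼ sends 1 ↦ [1=2], 2 ↦ [1=2], 3 ↦ [3=4], 4 ↦ [3=4].
For each subset V ⊆ X/∼, compute π^{-1}(V) ⊆ X and check whether π^{-1}(V) ∈ τ. V is open in τ_Q iff π^{-1}(V) ∈ τ.
  V = {}: π^{-1}(V) = ∅ ∈ τ ✓.
  V = {[1=2]}: π^{-1}(V) = {1, 2} ∈ τ ✓.
  V = {[3=4]}: π^{-1}(V) = {3, 4} ∉ τ ✗.
  V = {[1=2], [3=4]}: π^{-1}(V) = {1, 2, 3, 4} ∈ τ ✓.
Open sets in the quotient: τ_Q = {{}, {[1=2]}, {[1=2], [3=4]}} (3 elements).


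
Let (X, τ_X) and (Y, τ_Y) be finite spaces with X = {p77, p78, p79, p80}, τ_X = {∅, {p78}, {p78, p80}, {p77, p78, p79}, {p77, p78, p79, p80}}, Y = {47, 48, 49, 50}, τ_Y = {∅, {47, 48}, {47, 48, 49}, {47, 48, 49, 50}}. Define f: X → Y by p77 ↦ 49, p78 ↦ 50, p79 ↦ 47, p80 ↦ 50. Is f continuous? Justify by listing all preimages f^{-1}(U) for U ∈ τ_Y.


f is NOT continuous.

Compute f^{-1}(U) for each U ∈ τ_Y:
  U = ∅: f^{-1}(U) = ∅ ∈ τ_X ✓.
  U = {47, 48}: f^{-1}(U) = {p79} ∉ τ_X ✗.
  U = {47, 48, 49}: f^{-1}(U) = {p77, p79} ∉ τ_X ✗.
  U = {47, 48, 49, 50}: f^{-1}(U) = {p77, p78, p79, p80} ∈ τ_X ✓.
Found U = {47, 48} with f^{-1}(U) = {p79} not in τ_X. Therefore f is NOT continuous.


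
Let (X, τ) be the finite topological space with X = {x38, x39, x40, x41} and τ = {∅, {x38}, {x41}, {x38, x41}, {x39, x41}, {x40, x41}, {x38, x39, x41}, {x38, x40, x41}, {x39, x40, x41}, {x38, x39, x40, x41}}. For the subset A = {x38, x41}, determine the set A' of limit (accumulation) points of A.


A' = {x39, x40}

For each x ∈ X, list the open sets U ∈ τ with x ∈ U, then check whether U ∩ (A ∖ {x}) ≠ ∅ for every such U.
  x = x38: open {x38} ∋ x has {x38} ∩ (A ∖ {x38}) = ∅, so x is NOT a limit point.
  x = x39: opens ∋ x are {x39, x41}, {x38, x39, x41}, {x39, x40, x41}, {x38, x39, x40, x41}; each meets A ∖ {x39}, so x IS a limit point.
  x = x40: opens ∋ x are {x40, x41}, {x38, x40, x41}, {x39, x40, x41}, {x38, x39, x40, x41}; each meets A ∖ {x40}, so x IS a limit point.
  x = x41: open {x41} ∋ x has {x41} ∩ (A ∖ {x41}) = ∅, so x is NOT a limit point.
Collecting: A' = {x39, x40}.


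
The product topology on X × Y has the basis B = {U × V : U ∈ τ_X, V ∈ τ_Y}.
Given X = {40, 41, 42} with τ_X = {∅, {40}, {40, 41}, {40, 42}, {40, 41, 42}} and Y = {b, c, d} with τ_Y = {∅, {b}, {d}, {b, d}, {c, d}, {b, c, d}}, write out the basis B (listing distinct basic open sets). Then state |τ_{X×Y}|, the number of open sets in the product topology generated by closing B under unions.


Basis B = {∅ × ∅, {40} × {b}, {40} × {d}, {40} × {b, d}, {40, 41} × {b}, {40, 42} × {b}, {40} × {c, d}, {40, 41} × {d}, {40, 42} × {d}, {40} × {b, c, d}, {40, 41, 42} × {b}, {40, 41, 42} × {d}, {40, 41} × {b, d}, {40, 42} × {b, d}, {40, 41} × {c, d}, {40, 42} × {c, d}, {40, 41} × {b, c, d}, {40, 42} × {b, c, d}, {40, 41, 42} × {b, d}, {40, 41, 42} × {c, d}, {40, 41, 42} × {b, c, d}}; |τ_{X×Y}| = 70.

Enumerate products U × V with U ∈ τ_X, V ∈ τ_Y (deduplicated):
  ∅ × ∅ = {} (∅)
  {40} × {b} = {(40,b)}
  {40} × {d} = {(40,d)}
  {40} × {b, d} = {(40,b), (40,d)}
  {40, 41} × {b} = {(40,b), (41,b)}
  {40, 42} × {b} = {(40,b), (42,b)}
  {40} × {c, d} = {(40,c), (40,d)}
  {40, 41} × {d} = {(40,d), (41,d)}
  {40, 42} × {d} = {(40,d), (42,d)}
  {40} × {b, c, d} = {(40,b), (40,c), (40,d)}
  {40, 41, 42} × {b} = {(40,b), (41,b), (42,b)}
  {40, 41, 42} × {d} = {(40,d), (41,d), (42,d)}
  {40, 41} × {b, d} = {(40,b), (40,d), (41,b), (41,d)}
  {40, 42} × {b, d} = {(40,b), (40,d), (42,b), (42,d)}
  {40, 41} × {c, d} = {(40,c), (40,d), (41,c), (41,d)}
  {40, 42} × {c, d} = {(40,c), (40,d), (42,c), (42,d)}
  {40, 41} × {b, c, d} = {(40,b), (40,c), (40,d), (41,b), (41,c), (41,d)}
  {40, 42} × {b, c, d} = {(40,b), (40,c), (40,d), (42,b), (42,c), (42,d)}
  {40, 41, 42} × {b, d} = {(40,b), (40,d), (41,b), (41,d), (42,b), (42,d)}
  {40, 41, 42} × {c, d} = {(40,c), (40,d), (41,c), (41,d), (42,c), (42,d)}
  {40, 41, 42} × {b, c, d} = {(40,b), (40,c), (40,d), (41,b), (41,c), (41,d), (42,b), (42,c), (42,d)}
These 21 distinct sets form the basis B.
Close under arbitrary unions to get τ_{X×Y}; counting gives |τ_{X×Y}| = 70.


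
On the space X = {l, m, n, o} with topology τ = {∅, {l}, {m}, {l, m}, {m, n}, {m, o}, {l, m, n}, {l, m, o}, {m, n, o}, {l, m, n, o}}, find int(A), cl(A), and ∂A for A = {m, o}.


int(A) = {m, o}, cl(A) = {m, n, o}, ∂A = {n}.

Closed sets in (X, τ) are complements of opens:
  closed(X, τ) = {∅, {l}, {n}, {o}, {l, n}, {l, o}, {n, o}, {l, n, o}, {m, n, o}, {l, m, n, o}}.
int(A) = ⋃ {U ∈ τ : U ⊆ A}. Opens contained in A: ∅, {m}, {m, o}.
Taking the union of these: int(A) = {m, o}.
cl(A) = ⋂ {C closed : A ⊆ C}. Closed sets containing A: {m, n, o}, {l, m, n, o}.
Intersecting these: cl(A) = {m, n, o}.
∂A = cl(A) ∖ int(A) = {m, n, o} ∖ {m, o} = {n}.


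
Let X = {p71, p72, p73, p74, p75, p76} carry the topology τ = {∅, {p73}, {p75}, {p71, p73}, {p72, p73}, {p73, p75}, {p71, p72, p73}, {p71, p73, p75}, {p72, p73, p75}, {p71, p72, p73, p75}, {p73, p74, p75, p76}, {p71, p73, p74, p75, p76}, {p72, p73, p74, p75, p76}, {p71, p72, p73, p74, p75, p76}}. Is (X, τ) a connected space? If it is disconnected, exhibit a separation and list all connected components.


(X, τ) is connected.

Find clopen sets (U ∈ τ with X ∖ U ∈ τ):
  U = ∅, X ∖ U = {p71, p72, p73, p74, p75, p76} — both open, so U is clopen.
  U = {p71, p72, p73, p74, p75, p76}, X ∖ U = ∅ — both open, so U is clopen.
Only trivial clopens (∅ and X) exist, so (X, τ) is connected.
Compute connected components by grouping points that agree on all clopens:
  component: {p71, p72, p73, p74, p75, p76}


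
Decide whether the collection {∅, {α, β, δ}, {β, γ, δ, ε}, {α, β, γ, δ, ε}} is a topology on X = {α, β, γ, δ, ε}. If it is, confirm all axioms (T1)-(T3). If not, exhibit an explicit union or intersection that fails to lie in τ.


τ is NOT a topology on X.

Axiom (T1): ∅ ∈ τ? Yes; X ∈ τ? Yes.
Axiom (T2/T3): check pairwise unions and intersections of members of τ.
Counterexample for (T3): {α, β, δ} ∩ {β, γ, δ, ε} = {β, δ} ∉ τ. Therefore τ is NOT a topology.


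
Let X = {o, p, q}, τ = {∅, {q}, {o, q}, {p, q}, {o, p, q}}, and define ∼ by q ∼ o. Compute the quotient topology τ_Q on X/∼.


X/∼ = {[o=q], [p]}; |τ_Q| = 3.

Equivalence classes: [o=q], [p].
Quotient map π: X → X/∼ sends o ↦ [o=q], p ↦ [p], q ↦ [o=q].
For each subset V ⊆ X/∼, compute π^{-1}(V) ⊆ X and check whether π^{-1}(V) ∈ τ. V is open in τ_Q iff π^{-1}(V) ∈ τ.
  V = {}: π^{-1}(V) = ∅ ∈ τ ✓.
  V = {[o=q]}: π^{-1}(V) = {o, q} ∈ τ ✓.
  V = {[p]}: π^{-1}(V) = {p} ∉ τ ✗.
  V = {[o=q], [p]}: π^{-1}(V) = {o, p, q} ∈ τ ✓.
Open sets in the quotient: τ_Q = {{}, {[o=q]}, {[o=q], [p]}} (3 elements).


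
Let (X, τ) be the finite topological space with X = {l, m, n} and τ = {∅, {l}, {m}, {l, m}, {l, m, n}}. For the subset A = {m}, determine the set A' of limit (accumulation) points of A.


A' = {n}

For each x ∈ X, list the open sets U ∈ τ with x ∈ U, then check whether U ∩ (A ∖ {x}) ≠ ∅ for every such U.
  x = l: open {l} ∋ x has {l} ∩ (A ∖ {l}) = ∅, so x is NOT a limit point.
  x = m: open {m} ∋ x has {m} ∩ (A ∖ {m}) = ∅, so x is NOT a limit point.
  x = n: opens ∋ x are {l, m, n}; each meets A ∖ {n}, so x IS a limit point.
Collecting: A' = {n}.


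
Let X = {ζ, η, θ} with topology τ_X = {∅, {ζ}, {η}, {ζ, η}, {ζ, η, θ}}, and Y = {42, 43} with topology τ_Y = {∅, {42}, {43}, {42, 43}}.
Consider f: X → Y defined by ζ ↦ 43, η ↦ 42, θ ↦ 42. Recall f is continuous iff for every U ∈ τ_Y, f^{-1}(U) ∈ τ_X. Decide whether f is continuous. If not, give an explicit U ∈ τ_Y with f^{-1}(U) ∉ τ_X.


f is NOT continuous.

Compute f^{-1}(U) for each U ∈ τ_Y:
  U = ∅: f^{-1}(U) = ∅ ∈ τ_X ✓.
  U = {42}: f^{-1}(U) = {η, θ} ∉ τ_X ✗.
  U = {43}: f^{-1}(U) = {ζ} ∈ τ_X ✓.
  U = {42, 43}: f^{-1}(U) = {ζ, η, θ} ∈ τ_X ✓.
Found U = {42} with f^{-1}(U) = {η, θ} not in τ_X. Therefore f is NOT continuous.


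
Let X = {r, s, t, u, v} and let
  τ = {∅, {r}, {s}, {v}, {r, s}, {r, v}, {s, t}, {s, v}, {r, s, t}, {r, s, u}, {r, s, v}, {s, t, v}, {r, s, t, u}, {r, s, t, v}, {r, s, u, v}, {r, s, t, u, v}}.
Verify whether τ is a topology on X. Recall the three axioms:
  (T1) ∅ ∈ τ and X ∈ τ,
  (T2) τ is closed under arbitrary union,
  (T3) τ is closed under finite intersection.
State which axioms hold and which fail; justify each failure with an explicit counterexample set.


τ IS a topology on X.

Axiom (T1): ∅ ∈ τ? Yes; X ∈ τ? Yes.
Axiom (T2/T3): check pairwise unions and intersections of members of τ.
All pairwise intersections and unions checked — each lies in τ. Therefore τ satisfies (T1), (T2), (T3): it IS a topology on X.


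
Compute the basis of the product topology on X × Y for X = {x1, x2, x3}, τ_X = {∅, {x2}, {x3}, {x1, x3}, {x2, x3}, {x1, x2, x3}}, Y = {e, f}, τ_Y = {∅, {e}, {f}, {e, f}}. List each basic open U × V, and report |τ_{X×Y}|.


Basis B = {∅ × ∅, {x2} × {e}, {x2} × {f}, {x3} × {e}, {x3} × {f}, {x1, x3} × {e}, {x1, x3} × {f}, {x2} × {e, f}, {x2, x3} × {e}, {x2, x3} × {f}, {x3} × {e, f}, {x1, x2, x3} × {e}, {x1, x2, x3} × {f}, {x1, x3} × {e, f}, {x2, x3} × {e, f}, {x1, x2, x3} × {e, f}}; |τ_{X×Y}| = 36.

Enumerate products U × V with U ∈ τ_X, V ∈ τ_Y (deduplicated):
  ∅ × ∅ = {} (∅)
  {x2} × {e} = {(x2,e)}
  {x2} × {f} = {(x2,f)}
  {x3} × {e} = {(x3,e)}
  {x3} × {f} = {(x3,f)}
  {x1, x3} × {e} = {(x1,e), (x3,e)}
  {x1, x3} × {f} = {(x1,f), (x3,f)}
  {x2} × {e, f} = {(x2,e), (x2,f)}
  {x2, x3} × {e} = {(x2,e), (x3,e)}
  {x2, x3} × {f} = {(x2,f), (x3,f)}
  {x3} × {e, f} = {(x3,e), (x3,f)}
  {x1, x2, x3} × {e} = {(x1,e), (x2,e), (x3,e)}
  {x1, x2, x3} × {f} = {(x1,f), (x2,f), (x3,f)}
  {x1, x3} × {e, f} = {(x1,e), (x1,f), (x3,e), (x3,f)}
  {x2, x3} × {e, f} = {(x2,e), (x2,f), (x3,e), (x3,f)}
  {x1, x2, x3} × {e, f} = {(x1,e), (x1,f), (x2,e), (x2,f), (x3,e), (x3,f)}
These 16 distinct sets form the basis B.
Close under arbitrary unions to get τ_{X×Y}; counting gives |τ_{X×Y}| = 36.
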